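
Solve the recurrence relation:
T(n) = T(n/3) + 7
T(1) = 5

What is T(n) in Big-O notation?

Each step divides n by 3 and adds 7. After log_3(n) steps we reach T(1)=5. So T(n) = 7·log_3(n) + 5 = O(log n).

Answer: O(log n)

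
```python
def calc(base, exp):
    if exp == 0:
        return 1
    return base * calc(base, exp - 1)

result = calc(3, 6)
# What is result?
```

calc(3, 6) = 3 * 3 * 3 * 3 * 3 * 3 = 729

Answer: 729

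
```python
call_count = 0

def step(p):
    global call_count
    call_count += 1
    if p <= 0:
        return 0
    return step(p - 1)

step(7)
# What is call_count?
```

Linear recursion stepping by 1: 8 calls from p=7 down to ≤0.

Answer: 8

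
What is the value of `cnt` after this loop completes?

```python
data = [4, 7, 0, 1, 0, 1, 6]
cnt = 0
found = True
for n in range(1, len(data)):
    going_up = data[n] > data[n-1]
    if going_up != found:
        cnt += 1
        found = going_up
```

Count direction changes in [4, 7, 0, 1, 0, 1, 6]
`cnt` takes the values: 0 → 1 → 2 → 3 → 4

Answer: 4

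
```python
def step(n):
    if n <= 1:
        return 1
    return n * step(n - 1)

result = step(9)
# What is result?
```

step(9) = 9 * 8 * 7 * 6 * 5 * 4 * 3 * 2 * 1 = 362880

Answer: 362880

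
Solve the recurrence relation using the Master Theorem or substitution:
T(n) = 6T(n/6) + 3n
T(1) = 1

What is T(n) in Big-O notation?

By Master Theorem: a=6, b=6, f(n)=3n. Since log_6(6) = 1 and f(n) = Θ(n^1), Case 2 applies. T(n) = O(n log n).

Answer: O(n log n)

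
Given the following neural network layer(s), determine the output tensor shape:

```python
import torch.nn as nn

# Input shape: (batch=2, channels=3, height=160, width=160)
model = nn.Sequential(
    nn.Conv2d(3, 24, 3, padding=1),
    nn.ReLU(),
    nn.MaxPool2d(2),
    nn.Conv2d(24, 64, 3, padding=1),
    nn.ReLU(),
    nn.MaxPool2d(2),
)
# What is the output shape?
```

Input: (2, 3, 160, 160) -> after first Conv2d: (2, 24, 160, 160) -> after first MaxPool2d: (2, 24, 80, 80) -> after second Conv2d: (2, 64, 80, 80) -> Output: (2, 64, 40, 40)

Answer: (2, 64, 40, 40)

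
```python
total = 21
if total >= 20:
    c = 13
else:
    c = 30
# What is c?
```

Trace:
`total = 21` → total = 21
`if total >= 20: ...` → total >= 20 is True → c = 13
So c = 13

Answer: 13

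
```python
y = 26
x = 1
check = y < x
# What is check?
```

Trace:
`y = 26` → y = 26
`x = 1` → x = 1
`check = y < x` → check = False
So check = False

Answer: False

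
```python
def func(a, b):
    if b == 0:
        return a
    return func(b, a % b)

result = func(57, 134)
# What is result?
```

func(57, 134) -> func(134, 57) -> func(57, 20) -> func(20, 17) -> func(17, 3) -> func(3, 2) -> func(2, 1) -> func(1, 0) -> 1

Answer: 1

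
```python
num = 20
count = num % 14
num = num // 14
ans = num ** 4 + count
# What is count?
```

Trace:
`num = 20` → num = 20
`count = num % 14` → count = 6
`num = num // 14` → num = 1
`ans = num ** 4 + count` → ans = 7
So count = 6

Answer: 6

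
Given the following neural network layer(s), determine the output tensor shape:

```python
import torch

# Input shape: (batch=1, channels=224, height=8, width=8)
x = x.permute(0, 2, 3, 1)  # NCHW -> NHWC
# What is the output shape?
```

Input: (1, 224, 8, 8) -> Output: (1, 8, 8, 224)

Answer: (1, 8, 8, 224)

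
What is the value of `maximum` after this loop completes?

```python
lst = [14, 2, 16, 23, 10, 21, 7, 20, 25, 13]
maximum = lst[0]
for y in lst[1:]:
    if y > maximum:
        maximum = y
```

Maximum of [14, 2, 16, 23, 10, 21, 7, 20, 25, 13]
`maximum` takes the values: 14 → 16 → 23 → 25

Answer: 25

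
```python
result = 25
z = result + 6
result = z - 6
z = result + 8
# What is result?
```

Trace:
`result = 25` → result = 25
`z = result + 6` → z = 31
`result = z - 6` → result = 25
`z = result + 8` → z = 33
So result = 25

Answer: 25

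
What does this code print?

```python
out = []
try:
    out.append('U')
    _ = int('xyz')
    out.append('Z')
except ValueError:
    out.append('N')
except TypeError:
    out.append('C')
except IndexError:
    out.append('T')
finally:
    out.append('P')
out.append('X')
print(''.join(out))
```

Execution trace: 'U' (try body) → 'N' (except ValueError) → 'P' (finally) → 'X' (after the try/except). Output: UNPX

Answer: UNPX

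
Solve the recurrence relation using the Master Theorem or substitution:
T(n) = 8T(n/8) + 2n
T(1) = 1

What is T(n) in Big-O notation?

By Master Theorem: a=8, b=8, f(n)=2n. Since log_8(8) = 1 and f(n) = Θ(n^1), Case 2 applies. T(n) = O(n log n).

Answer: O(n log n)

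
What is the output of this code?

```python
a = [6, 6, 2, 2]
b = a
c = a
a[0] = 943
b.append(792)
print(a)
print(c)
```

Key concept: multiple aliases.
Step by step:
`a = [6, 6, 2, 2]` → a = [6, 6, 2, 2]
`b = a` → b = [6, 6, 2, 2] (same object as a)
`c = a` → c = [6, 6, 2, 2] (same object as a, b)
`a[0] = 943` → a = [943, 6, 2, 2] (same object as b, c); b = [943, 6, 2, 2] (same object as a, c); c = [943, 6, 2, 2] (same object as a, b)
`b.append(792)` → a = [943, 6, 2, 2, 792] (same object as b, c); b = [943, 6, 2, 2, 792] (same object as a, c); c = [943, 6, 2, 2, 792] (same object as a, b)
`print(a)` → prints [943, 6, 2, 2, 792]
`print(c)` → prints [943, 6, 2, 2, 792]

Answer:
[943, 6, 2, 2, 792]
[943, 6, 2, 2, 792]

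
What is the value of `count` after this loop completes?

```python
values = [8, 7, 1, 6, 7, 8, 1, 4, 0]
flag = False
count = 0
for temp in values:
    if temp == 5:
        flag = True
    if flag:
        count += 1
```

Count elements after first 5 in [8, 7, 1, 6, 7, 8, 1, 4, 0]
`count` takes the values: 0

Answer: 0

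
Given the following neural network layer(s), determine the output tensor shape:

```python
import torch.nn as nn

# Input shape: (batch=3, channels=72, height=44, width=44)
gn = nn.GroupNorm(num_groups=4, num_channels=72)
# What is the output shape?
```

Input: (3, 72, 44, 44) -> Output: (3, 72, 44, 44)

Answer: (3, 72, 44, 44)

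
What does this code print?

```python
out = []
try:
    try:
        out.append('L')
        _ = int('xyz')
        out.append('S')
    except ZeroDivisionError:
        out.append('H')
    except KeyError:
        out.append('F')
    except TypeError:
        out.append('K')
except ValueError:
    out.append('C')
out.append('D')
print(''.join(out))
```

Execution trace: 'L' (try body) → 'C' (outer except ValueError) → 'D' (after the try/except). Output: LCD

Answer: LCD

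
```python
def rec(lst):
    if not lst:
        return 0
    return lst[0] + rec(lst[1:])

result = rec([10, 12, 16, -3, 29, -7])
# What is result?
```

10 + 12 + 16 + (-3) + 29 + (-7) + 0 = 57

Answer: 57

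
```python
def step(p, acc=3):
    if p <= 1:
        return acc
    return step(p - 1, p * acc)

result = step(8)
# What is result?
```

Accumulator trace (n, acc): (8, 3) -> (7, 24) -> (6, 168) -> (5, 1008) -> (4, 5040) -> (3, 20160) -> (2, 60480) -> (1, 120960) -> return 120960

Answer: 120960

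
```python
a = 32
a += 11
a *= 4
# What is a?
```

Trace:
`a = 32` → a = 32
`a += 11` → a = 43
`a *= 4` → a = 172
So a = 172

Answer: 172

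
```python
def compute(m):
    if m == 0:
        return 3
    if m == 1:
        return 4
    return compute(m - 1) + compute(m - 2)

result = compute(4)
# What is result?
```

Build up from base cases: compute(0)=3, compute(1)=4, compute(2)=7, compute(3)=11, compute(4)=18

Answer: 18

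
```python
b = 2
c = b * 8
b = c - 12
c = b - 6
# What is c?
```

Trace:
`b = 2` → b = 2
`c = b * 8` → c = 16
`b = c - 12` → b = 4
`c = b - 6` → c = -2
So c = -2

Answer: -2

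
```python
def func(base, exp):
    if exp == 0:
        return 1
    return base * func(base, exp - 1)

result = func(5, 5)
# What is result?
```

func(5, 5) = 5 * 5 * 5 * 5 * 5 = 3125

Answer: 3125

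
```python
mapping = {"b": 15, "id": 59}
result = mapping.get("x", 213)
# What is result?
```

Trace:
`mapping = {"b": 15, "id": 59}` → mapping = {'b': 15, 'id': 59}
`result = mapping.get("x", 213)` → result = 213
So result = 213

Answer: 213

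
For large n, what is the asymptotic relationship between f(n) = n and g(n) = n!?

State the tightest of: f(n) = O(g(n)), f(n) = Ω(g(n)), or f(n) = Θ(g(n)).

n vs n!: f(n) = O(g(n)) but not Ω(g(n)) — n! grows strictly faster than n.

Answer: f(n) = O(g(n)) but not Ω(g(n)) — n! grows strictly faster than n.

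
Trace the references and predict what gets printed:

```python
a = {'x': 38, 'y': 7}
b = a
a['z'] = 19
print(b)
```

Key concept: dict aliasing.
Step by step:
`a = {'x': 38, 'y': 7}` → a = {'x': 38, 'y': 7}
`b = a` → b = {'x': 38, 'y': 7} (same object as a)
`a['z'] = 19` → a = {'x': 38, 'y': 7, 'z': 19} (same object as b); b = {'x': 38, 'y': 7, 'z': 19} (same object as a)
`print(b)` → prints {'x': 38, 'y': 7, 'z': 19}

Answer: {'x': 38, 'y': 7, 'z': 19}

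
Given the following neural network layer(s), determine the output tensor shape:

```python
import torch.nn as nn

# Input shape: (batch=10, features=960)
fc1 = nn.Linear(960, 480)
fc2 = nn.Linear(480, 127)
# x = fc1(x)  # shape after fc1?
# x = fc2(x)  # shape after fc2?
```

Input: (10, 960) -> after fc1: (10, 480) -> Output: (10, 127)

Answer: (10, 127)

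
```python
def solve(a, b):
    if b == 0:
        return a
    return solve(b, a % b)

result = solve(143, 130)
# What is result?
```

solve(143, 130) -> solve(130, 13) -> solve(13, 0) -> 13

Answer: 13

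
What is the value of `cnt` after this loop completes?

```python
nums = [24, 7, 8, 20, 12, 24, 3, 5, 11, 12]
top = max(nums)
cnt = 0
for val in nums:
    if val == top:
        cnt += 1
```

Count of max value 24 in [24, 7, 8, 20, 12, 24, 3, 5, 11, 12]
`cnt` takes the values: 0 → 1 → 2

Answer: 2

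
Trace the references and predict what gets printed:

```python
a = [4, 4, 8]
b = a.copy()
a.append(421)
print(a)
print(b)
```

Key concept: list.copy() creates independent copy.
Step by step:
`a = [4, 4, 8]` → a = [4, 4, 8]
`b = a.copy()` → b = [4, 4, 8]
`a.append(421)` → a = [4, 4, 8, 421]
`print(a)` → prints [4, 4, 8, 421]
`print(b)` → prints [4, 4, 8]

Answer:
[4, 4, 8, 421]
[4, 4, 8]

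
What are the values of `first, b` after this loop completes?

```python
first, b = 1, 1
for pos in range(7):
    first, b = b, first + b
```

Fibonacci: after 7 iterations
`first, b` takes the values: (1, 1) → (1, 2) → (2, 3) → (3, 5) → (5, 8) → (8, 13) → (13, 21) → (21, 34)

Answer: 21, 34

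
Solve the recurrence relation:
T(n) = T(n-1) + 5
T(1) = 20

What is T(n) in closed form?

Unrolling: T(n) = T(1) + 5·(n-1) = 20 + 5(n-1) = 5n + 15.

Answer: T(n) = 5n + 15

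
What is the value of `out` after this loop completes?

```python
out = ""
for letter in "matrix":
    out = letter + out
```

Reverse 'matrix'
`out` takes the values: "" → "m" → "am" → "tam" → "rtam" → "irtam" → "xirtam"

Answer: "xirtam"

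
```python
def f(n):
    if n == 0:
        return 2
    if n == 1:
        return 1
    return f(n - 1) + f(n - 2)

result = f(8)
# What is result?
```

Build up from base cases: f(0)=2, f(1)=1, f(2)=3, f(3)=4, f(4)=7, f(5)=11, f(6)=18, ..., f(8)=47

Answer: 47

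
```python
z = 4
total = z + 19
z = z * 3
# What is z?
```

Trace:
`z = 4` → z = 4
`total = z + 19` → total = 23
`z = z * 3` → z = 12
So z = 12

Answer: 12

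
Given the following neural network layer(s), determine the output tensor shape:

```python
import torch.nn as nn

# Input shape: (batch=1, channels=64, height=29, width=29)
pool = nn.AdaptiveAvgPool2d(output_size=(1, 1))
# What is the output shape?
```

Input: (1, 64, 29, 29) -> Output: (1, 64, 1, 1)

Answer: (1, 64, 1, 1)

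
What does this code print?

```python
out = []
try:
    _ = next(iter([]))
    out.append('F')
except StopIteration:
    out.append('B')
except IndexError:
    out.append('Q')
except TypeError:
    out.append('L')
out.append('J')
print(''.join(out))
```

Execution trace: 'B' (except StopIteration) → 'J' (after the try/except). Output: BJ

Answer: BJ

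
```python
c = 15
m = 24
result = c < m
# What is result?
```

Trace:
`c = 15` → c = 15
`m = 24` → m = 24
`result = c < m` → result = True
So result = True

Answer: True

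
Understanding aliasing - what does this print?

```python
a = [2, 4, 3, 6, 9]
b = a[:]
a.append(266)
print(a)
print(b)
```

Key concept: slice [:] creates copy.
Step by step:
`a = [2, 4, 3, 6, 9]` → a = [2, 4, 3, 6, 9]
`b = a[:]` → b = [2, 4, 3, 6, 9]
`a.append(266)` → a = [2, 4, 3, 6, 9, 266]
`print(a)` → prints [2, 4, 3, 6, 9, 266]
`print(b)` → prints [2, 4, 3, 6, 9]

Answer:
[2, 4, 3, 6, 9, 266]
[2, 4, 3, 6, 9]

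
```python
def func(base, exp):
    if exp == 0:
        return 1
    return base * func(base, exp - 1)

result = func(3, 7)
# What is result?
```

func(3, 7) = 3 * 3 * 3 * 3 * 3 * 3 * 3 = 2187

Answer: 2187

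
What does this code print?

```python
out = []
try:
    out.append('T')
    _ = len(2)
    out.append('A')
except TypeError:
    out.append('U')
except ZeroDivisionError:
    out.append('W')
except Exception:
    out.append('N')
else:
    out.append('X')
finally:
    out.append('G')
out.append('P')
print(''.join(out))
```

Execution trace: 'T' (try body) → 'U' (except TypeError) → 'G' (finally) → 'P' (after the try/except). Output: TUGP

Answer: TUGP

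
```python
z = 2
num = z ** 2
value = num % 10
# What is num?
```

Trace:
`z = 2` → z = 2
`num = z ** 2` → num = 4
`value = num % 10` → value = 4
So num = 4

Answer: 4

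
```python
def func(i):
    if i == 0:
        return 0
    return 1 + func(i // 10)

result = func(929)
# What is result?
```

Count of digits of 929: 3

Answer: 3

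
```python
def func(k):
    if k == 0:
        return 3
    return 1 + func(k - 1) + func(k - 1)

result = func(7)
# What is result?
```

func(k) = 1 + 2·func(k-1), func(0)=3. Closed form: (3+1)·2^7 - 1 = 511.

Answer: 511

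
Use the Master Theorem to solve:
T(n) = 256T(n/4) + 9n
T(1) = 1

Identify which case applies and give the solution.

a=256, b=4, f(n)=9n. log_4(256) = 4. Since c=1 < 4, Case 1 applies: T(n) = Θ(n^log_b(a)) = O(n^4).

Answer: O(n^4) - Case 1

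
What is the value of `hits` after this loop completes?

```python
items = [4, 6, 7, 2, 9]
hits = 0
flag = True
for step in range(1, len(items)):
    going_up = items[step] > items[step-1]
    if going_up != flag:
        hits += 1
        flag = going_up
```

Count direction changes in [4, 6, 7, 2, 9]
`hits` takes the values: 0 → 1 → 2

Answer: 2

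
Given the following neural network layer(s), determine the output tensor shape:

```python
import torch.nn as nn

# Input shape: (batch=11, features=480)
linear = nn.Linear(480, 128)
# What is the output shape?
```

Input: (11, 480) -> Output: (11, 128)

Answer: (11, 128)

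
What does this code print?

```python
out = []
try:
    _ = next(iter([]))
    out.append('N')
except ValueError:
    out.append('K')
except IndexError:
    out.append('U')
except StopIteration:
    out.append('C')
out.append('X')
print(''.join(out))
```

Execution trace: 'C' (except StopIteration) → 'X' (after the try/except). Output: CX

Answer: CX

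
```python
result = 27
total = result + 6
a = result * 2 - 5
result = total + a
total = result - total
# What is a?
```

Trace:
`result = 27` → result = 27
`total = result + 6` → total = 33
`a = result * 2 - 5` → a = 49
`result = total + a` → result = 82
`total = result - total` → total = 49
So a = 49

Answer: 49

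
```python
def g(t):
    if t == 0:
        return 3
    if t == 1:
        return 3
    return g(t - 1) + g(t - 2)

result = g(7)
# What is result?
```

Build up from base cases: g(0)=3, g(1)=3, g(2)=6, g(3)=9, g(4)=15, g(5)=24, g(6)=39, ..., g(7)=63

Answer: 63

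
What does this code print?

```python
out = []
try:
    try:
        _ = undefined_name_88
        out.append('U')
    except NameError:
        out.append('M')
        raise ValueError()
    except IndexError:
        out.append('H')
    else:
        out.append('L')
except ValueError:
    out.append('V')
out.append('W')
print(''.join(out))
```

Execution trace: 'M' (inner except NameError) → 'V' (outer except ValueError) → 'W' (after the try/except). Output: MVW

Answer: MVW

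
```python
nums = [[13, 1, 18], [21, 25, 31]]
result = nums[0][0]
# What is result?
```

Trace:
`nums = [[13, 1, 18], [21, 25, 31]]` → nums = [[13, 1, 18], [21, 25, 31]]
`result = nums[0][0]` → result = 13
So result = 13

Answer: 13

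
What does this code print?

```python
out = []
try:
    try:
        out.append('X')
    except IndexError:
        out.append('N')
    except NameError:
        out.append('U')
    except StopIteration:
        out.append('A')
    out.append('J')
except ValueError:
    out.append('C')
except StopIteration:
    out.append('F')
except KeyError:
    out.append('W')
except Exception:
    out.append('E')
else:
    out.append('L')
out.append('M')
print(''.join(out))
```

Execution trace: 'X' (inner try body, no exception) → 'J' (try body, no exception) → 'L' (else) → 'M' (after the try/except). Output: XJLM

Answer: XJLM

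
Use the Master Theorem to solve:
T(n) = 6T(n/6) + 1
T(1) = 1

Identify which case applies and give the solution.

a=6, b=6, f(n)=1. log_6(6) = 1. Since c=0 < 1, Case 1 applies: T(n) = Θ(n^log_b(a)) = O(n).

Answer: O(n) - Case 1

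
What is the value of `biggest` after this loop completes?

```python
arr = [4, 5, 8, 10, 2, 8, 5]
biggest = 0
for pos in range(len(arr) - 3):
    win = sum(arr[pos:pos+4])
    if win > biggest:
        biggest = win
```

Max sum of 4-element window in [4, 5, 8, 10, 2, 8, 5]
`biggest` takes the values: 0 → 27 → 28

Answer: 28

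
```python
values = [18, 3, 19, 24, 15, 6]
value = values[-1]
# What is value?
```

Trace:
`values = [18, 3, 19, 24, 15, 6]` → values = [18, 3, 19, 24, 15, 6]
`value = values[-1]` → value = 6
So value = 6

Answer: 6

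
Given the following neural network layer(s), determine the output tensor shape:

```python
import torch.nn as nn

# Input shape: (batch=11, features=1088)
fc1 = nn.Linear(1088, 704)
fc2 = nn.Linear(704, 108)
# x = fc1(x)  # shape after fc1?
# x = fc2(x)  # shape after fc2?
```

Input: (11, 1088) -> after fc1: (11, 704) -> Output: (11, 108)

Answer: (11, 108)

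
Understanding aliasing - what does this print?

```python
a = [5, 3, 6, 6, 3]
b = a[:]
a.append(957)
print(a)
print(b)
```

Key concept: slice [:] creates copy.
Step by step:
`a = [5, 3, 6, 6, 3]` → a = [5, 3, 6, 6, 3]
`b = a[:]` → b = [5, 3, 6, 6, 3]
`a.append(957)` → a = [5, 3, 6, 6, 3, 957]
`print(a)` → prints [5, 3, 6, 6, 3, 957]
`print(b)` → prints [5, 3, 6, 6, 3]

Answer:
[5, 3, 6, 6, 3, 957]
[5, 3, 6, 6, 3]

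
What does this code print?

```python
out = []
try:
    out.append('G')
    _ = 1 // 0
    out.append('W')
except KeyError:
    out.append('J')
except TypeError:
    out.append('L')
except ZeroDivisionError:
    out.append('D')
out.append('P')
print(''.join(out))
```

Execution trace: 'G' (try body) → 'D' (except ZeroDivisionError) → 'P' (after the try/except). Output: GDP

Answer: GDP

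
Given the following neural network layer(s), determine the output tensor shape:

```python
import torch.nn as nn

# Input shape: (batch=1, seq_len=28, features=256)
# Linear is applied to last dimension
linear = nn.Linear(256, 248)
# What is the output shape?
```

Input: (1, 28, 256) -> Output: (1, 28, 248)

Answer: (1, 28, 248)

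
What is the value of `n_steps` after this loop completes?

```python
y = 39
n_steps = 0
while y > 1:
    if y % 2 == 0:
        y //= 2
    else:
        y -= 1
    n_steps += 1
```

Steps to reduce 39 to 1
`n_steps` takes the values: 0 → 1 → 2 → 3 → 4 → 5 → 6 → 7 → 8

Answer: 8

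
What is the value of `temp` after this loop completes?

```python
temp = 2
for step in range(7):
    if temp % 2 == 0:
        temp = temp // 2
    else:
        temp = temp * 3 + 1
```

Collatz-style transformation from 2
`temp` takes the values: 2 → 1 → 4 → 2 → 1 → 4 → 2 → 1

Answer: 1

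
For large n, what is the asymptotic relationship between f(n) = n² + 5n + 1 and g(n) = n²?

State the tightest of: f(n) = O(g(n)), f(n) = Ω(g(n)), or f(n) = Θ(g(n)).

n² + 5n + 1 vs n²: f(n) = Θ(g(n)) — they are asymptotically equivalent (lower-order terms are dominated).

Answer: f(n) = Θ(g(n)) — they are asymptotically equivalent (lower-order terms are dominated).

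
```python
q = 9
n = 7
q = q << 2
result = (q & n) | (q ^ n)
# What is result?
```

Trace:
`q = 9` → q = 9
`n = 7` → n = 7
`q = q << 2` → q = 36
`result = (q & n) | (q ^ n)` → result = 39
So result = 39

Answer: 39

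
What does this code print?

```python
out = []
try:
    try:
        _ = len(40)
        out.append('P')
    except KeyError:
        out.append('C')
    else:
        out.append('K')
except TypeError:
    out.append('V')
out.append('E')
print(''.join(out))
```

Execution trace: 'V' (outer except TypeError) → 'E' (after the try/except). Output: VE

Answer: VE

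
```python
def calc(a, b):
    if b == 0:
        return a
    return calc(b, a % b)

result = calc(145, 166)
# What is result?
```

calc(145, 166) -> calc(166, 145) -> calc(145, 21) -> calc(21, 19) -> calc(19, 2) -> calc(2, 1) -> calc(1, 0) -> 1

Answer: 1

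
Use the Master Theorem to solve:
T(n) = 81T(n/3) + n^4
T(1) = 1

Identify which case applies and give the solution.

a=81, b=3, f(n)=n^4. log_3(81) = 4. Since c=4 = 4, Case 2 applies: T(n) = Θ(n^log_b(a) · log n) = O(n^4 log n).

Answer: O(n^4 log n) - Case 2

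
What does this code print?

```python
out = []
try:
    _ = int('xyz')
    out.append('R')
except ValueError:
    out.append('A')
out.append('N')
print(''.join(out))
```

Execution trace: 'A' (except ValueError) → 'N' (after the try/except). Output: AN

Answer: AN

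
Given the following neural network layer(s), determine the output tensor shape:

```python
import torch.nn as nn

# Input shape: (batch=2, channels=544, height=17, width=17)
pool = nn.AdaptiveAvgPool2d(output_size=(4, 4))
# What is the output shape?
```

Input: (2, 544, 17, 17) -> Output: (2, 544, 4, 4)

Answer: (2, 544, 4, 4)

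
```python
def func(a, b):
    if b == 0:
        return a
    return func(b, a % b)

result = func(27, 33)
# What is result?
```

func(27, 33) -> func(33, 27) -> func(27, 6) -> func(6, 3) -> func(3, 0) -> 3

Answer: 3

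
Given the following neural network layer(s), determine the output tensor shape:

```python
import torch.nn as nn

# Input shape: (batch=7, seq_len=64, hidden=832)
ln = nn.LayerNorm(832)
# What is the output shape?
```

Input: (7, 64, 832) -> Output: (7, 64, 832)

Answer: (7, 64, 832)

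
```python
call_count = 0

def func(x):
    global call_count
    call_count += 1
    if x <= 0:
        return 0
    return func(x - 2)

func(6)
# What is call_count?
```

Linear recursion stepping by 2: 4 calls from x=6 down to ≤0.

Answer: 4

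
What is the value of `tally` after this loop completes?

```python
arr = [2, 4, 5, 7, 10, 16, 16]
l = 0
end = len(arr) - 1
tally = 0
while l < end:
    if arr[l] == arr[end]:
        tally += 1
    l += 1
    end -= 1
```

Count matching pairs from ends
`tally` takes the values: 0

Answer: 0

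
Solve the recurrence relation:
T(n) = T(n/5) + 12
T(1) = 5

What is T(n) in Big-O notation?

Each step divides n by 5 and adds 12. After log_5(n) steps we reach T(1)=5. So T(n) = 12·log_5(n) + 5 = O(log n).

Answer: O(log n)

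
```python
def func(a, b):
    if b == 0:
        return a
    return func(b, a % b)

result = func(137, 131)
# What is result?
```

func(137, 131) -> func(131, 6) -> func(6, 5) -> func(5, 1) -> func(1, 0) -> 1

Answer: 1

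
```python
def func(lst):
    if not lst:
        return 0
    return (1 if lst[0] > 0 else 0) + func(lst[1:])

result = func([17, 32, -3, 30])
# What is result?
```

Count of positive elements in [17, 32, -3, 30] = 3

Answer: 3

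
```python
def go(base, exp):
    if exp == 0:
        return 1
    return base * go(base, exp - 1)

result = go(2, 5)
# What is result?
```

go(2, 5) = 2 * 2 * 2 * 2 * 2 = 32

Answer: 32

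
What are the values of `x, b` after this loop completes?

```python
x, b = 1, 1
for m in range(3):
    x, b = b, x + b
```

Fibonacci: after 3 iterations
`x, b` takes the values: (1, 1) → (1, 2) → (2, 3) → (3, 5)

Answer: 3, 5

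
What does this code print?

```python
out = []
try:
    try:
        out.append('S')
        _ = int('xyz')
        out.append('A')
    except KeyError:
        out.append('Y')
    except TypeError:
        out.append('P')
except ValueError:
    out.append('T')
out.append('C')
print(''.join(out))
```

Execution trace: 'S' (inner try body) → 'T' (outer except ValueError) → 'C' (after the try/except). Output: STC

Answer: STC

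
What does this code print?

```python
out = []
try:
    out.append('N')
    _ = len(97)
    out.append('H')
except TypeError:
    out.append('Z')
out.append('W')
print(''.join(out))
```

Execution trace: 'N' (try body) → 'Z' (except TypeError) → 'W' (after the try/except). Output: NZW

Answer: NZW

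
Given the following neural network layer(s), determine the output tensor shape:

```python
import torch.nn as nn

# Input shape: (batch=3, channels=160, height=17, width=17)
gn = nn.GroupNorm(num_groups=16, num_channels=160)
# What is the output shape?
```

Input: (3, 160, 17, 17) -> Output: (3, 160, 17, 17)

Answer: (3, 160, 17, 17)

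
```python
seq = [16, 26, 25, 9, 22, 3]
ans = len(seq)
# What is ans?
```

Trace:
`seq = [16, 26, 25, 9, 22, 3]` → seq = [16, 26, 25, 9, 22, 3]
`ans = len(seq)` → ans = 6
So ans = 6

Answer: 6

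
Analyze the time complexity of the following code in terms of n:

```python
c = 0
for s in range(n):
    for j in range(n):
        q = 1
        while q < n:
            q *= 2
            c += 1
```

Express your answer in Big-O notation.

Each loop level contributes: n × n × log n. Multiplying the contributions gives O(n^2 log n).

Answer: O(n^2 log n)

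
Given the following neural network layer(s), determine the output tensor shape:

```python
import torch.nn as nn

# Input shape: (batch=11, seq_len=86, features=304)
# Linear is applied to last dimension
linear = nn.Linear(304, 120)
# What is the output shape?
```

Input: (11, 86, 304) -> Output: (11, 86, 120)

Answer: (11, 86, 120)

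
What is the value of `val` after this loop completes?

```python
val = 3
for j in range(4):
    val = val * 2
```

Multiply by 2, 4 times: 3 * 2^4 = 48
`val` takes the values: 3 → 6 → 12 → 24 → 48

Answer: 48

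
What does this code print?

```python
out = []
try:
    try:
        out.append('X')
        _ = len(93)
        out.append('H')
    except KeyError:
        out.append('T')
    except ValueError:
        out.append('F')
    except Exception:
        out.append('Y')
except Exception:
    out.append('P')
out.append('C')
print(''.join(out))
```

Execution trace: 'X' (inner try body) → 'Y' (inner except Exception) → 'C' (after the try/except). Output: XYC

Answer: XYC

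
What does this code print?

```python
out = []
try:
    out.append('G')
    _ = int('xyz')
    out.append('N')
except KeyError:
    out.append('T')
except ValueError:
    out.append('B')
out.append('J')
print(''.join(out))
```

Execution trace: 'G' (try body) → 'B' (except ValueError) → 'J' (after the try/except). Output: GBJ

Answer: GBJ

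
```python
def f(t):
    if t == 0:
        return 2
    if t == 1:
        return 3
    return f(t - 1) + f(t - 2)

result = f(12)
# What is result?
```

Build up from base cases: f(0)=2, f(1)=3, f(2)=5, f(3)=8, f(4)=13, f(5)=21, f(6)=34, ..., f(12)=610

Answer: 610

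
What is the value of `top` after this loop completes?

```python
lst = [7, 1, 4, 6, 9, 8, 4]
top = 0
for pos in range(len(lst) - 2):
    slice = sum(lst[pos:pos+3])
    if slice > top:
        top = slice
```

Max sum of 3-element window in [7, 1, 4, 6, 9, 8, 4]
`top` takes the values: 0 → 12 → 19 → 23

Answer: 23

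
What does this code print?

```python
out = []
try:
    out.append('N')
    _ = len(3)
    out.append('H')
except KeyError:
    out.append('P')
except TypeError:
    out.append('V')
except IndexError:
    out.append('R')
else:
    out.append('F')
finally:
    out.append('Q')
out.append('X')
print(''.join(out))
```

Execution trace: 'N' (try body) → 'V' (except TypeError) → 'Q' (finally) → 'X' (after the try/except). Output: NVQX

Answer: NVQX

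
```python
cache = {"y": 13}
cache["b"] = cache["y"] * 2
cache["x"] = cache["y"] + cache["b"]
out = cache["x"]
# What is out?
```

Trace:
`cache = {"y": 13}` → cache = {'y': 13}
`cache["b"] = cache["y"] * 2` → cache = {'y': 13, 'b': 26}
`cache["x"] = cache["y"] + cache["b"]` → cache = {'y': 13, 'b': 26, 'x': 39}
`out = cache["x"]` → out = 39
So out = 39

Answer: 39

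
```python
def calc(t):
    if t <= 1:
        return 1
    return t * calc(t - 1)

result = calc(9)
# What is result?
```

calc(9) = 9 * 8 * 7 * 6 * 5 * 4 * 3 * 2 * 1 = 362880

Answer: 362880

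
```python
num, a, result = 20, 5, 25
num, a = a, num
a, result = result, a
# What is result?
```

Trace:
`num, a, result = 20, 5, 25` → num = 20; a = 5; result = 25
`num, a = a, num` → num = 5; a = 20
`a, result = result, a` → a = 25; result = 20
So result = 20

Answer: 20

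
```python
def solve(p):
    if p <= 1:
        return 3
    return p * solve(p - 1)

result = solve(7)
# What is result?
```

solve(7) = 7 * 6 * 5 * 4 * 3 * 2 * 3 = 15120

Answer: 15120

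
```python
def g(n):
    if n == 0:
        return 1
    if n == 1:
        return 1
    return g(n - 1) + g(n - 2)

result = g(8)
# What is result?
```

Build up from base cases: g(0)=1, g(1)=1, g(2)=2, g(3)=3, g(4)=5, g(5)=8, g(6)=13, ..., g(8)=34

Answer: 34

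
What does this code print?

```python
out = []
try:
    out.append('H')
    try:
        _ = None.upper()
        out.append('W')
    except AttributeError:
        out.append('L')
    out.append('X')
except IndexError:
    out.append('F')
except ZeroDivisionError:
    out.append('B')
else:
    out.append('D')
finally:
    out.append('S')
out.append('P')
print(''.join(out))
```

Execution trace: 'H' (try body) → 'L' (inner except AttributeError) → 'X' (try body, no exception) → 'D' (else) → 'S' (finally) → 'P' (after the try/except). Output: HLXDSP

Answer: HLXDSP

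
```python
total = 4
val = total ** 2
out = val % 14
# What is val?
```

Trace:
`total = 4` → total = 4
`val = total ** 2` → val = 16
`out = val % 14` → out = 2
So val = 16

Answer: 16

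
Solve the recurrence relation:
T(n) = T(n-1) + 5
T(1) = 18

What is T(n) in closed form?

Unrolling: T(n) = T(1) + 5·(n-1) = 18 + 5(n-1) = 5n + 13.

Answer: T(n) = 5n + 13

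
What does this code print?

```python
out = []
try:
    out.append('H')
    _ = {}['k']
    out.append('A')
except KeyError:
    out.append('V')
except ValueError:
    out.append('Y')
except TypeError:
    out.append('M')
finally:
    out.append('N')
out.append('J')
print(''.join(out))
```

Execution trace: 'H' (try body) → 'V' (except KeyError) → 'N' (finally) → 'J' (after the try/except). Output: HVNJ

Answer: HVNJ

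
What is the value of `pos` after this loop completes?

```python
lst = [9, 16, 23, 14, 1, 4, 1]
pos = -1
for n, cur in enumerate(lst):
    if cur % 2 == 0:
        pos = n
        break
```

First even number index in [9, 16, 23, 14, 1, 4, 1]
`pos` takes the values: -1 → 1

Answer: 1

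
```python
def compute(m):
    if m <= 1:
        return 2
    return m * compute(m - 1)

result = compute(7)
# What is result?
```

compute(7) = 7 * 6 * 5 * 4 * 3 * 2 * 2 = 10080

Answer: 10080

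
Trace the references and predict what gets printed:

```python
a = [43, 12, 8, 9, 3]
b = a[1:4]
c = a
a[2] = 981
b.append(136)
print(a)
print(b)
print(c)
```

Key concept: slice vs alias.
Step by step:
`a = [43, 12, 8, 9, 3]` → a = [43, 12, 8, 9, 3]
`b = a[1:4]` → b = [12, 8, 9]
`c = a` → c = [43, 12, 8, 9, 3] (same object as a)
`a[2] = 981` → a = [43, 12, 981, 9, 3] (same object as c); c = [43, 12, 981, 9, 3] (same object as a)
`b.append(136)` → b = [12, 8, 9, 136]
`print(a)` → prints [43, 12, 981, 9, 3]
`print(b)` → prints [12, 8, 9, 136]
`print(c)` → prints [43, 12, 981, 9, 3]

Answer:
[43, 12, 981, 9, 3]
[12, 8, 9, 136]
[43, 12, 981, 9, 3]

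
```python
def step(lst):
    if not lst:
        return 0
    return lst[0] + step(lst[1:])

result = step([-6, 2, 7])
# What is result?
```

(-6) + 2 + 7 + 0 = 3

Answer: 3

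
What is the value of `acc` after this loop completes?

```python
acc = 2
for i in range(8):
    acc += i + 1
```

Start at 2, add 1 to 8 = 38
`acc` takes the values: 2 → 3 → 5 → 8 → 12 → 17 → 23 → 30 → 38

Answer: 38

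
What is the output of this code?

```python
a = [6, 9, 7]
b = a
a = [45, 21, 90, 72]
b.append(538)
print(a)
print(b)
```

Key concept: rebinding vs mutation: a is rebound to a new list, b still points at the original.
Step by step:
`a = [6, 9, 7]` → a = [6, 9, 7]
`b = a` → b = [6, 9, 7] (same object as a)
`a = [45, 21, 90, 72]` → a = [45, 21, 90, 72]
`b.append(538)` → b = [6, 9, 7, 538]
`print(a)` → prints [45, 21, 90, 72]
`print(b)` → prints [6, 9, 7, 538]

Answer:
[45, 21, 90, 72]
[6, 9, 7, 538]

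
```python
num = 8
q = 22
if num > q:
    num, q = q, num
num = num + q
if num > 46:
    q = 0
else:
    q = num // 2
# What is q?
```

Trace:
`num = 8` → num = 8
`q = 22` → q = 22
`if num > q: ...` → num > q is False → no variable changes
`num = num + q` → num = 30
`if num > 46: ...` → num > 46 is False, take else branch → q = 15
So q = 15

Answer: 15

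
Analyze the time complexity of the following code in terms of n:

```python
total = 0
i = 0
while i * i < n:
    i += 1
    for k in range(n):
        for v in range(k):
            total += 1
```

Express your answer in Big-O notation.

Each loop level contributes: √n × n × n. Multiplying the contributions gives O(n^2√n).

Answer: O(n^2√n)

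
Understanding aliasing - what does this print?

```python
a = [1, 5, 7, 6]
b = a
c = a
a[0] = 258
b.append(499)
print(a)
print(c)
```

Key concept: multiple aliases.
Step by step:
`a = [1, 5, 7, 6]` → a = [1, 5, 7, 6]
`b = a` → b = [1, 5, 7, 6] (same object as a)
`c = a` → c = [1, 5, 7, 6] (same object as a, b)
`a[0] = 258` → a = [258, 5, 7, 6] (same object as b, c); b = [258, 5, 7, 6] (same object as a, c); c = [258, 5, 7, 6] (same object as a, b)
`b.append(499)` → a = [258, 5, 7, 6, 499] (same object as b, c); b = [258, 5, 7, 6, 499] (same object as a, c); c = [258, 5, 7, 6, 499] (same object as a, b)
`print(a)` → prints [258, 5, 7, 6, 499]
`print(c)` → prints [258, 5, 7, 6, 499]

Answer:
[258, 5, 7, 6, 499]
[258, 5, 7, 6, 499]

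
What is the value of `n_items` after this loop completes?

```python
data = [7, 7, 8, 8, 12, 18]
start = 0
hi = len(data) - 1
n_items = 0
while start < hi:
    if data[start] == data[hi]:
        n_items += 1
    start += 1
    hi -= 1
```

Count matching pairs from ends
`n_items` takes the values: 0 → 1

Answer: 1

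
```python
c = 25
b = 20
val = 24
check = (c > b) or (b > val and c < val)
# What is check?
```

Trace:
`c = 25` → c = 25
`b = 20` → b = 20
`val = 24` → val = 24
`check = (c > b) or (b > val and c < val)` → check = True
So check = True

Answer: True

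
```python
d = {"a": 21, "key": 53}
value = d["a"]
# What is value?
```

Trace:
`d = {"a": 21, "key": 53}` → d = {'a': 21, 'key': 53}
`value = d["a"]` → value = 21
So value = 21

Answer: 21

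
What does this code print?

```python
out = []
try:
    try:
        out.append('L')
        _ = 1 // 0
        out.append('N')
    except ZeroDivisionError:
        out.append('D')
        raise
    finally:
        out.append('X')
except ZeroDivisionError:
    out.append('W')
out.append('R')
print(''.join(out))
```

Execution trace: 'L' (inner try body) → 'D' (inner except ZeroDivisionError) → 'X' (inner finally) → 'W' (outer except ZeroDivisionError) → 'R' (after the try/except). Output: LDXWR

Answer: LDXWR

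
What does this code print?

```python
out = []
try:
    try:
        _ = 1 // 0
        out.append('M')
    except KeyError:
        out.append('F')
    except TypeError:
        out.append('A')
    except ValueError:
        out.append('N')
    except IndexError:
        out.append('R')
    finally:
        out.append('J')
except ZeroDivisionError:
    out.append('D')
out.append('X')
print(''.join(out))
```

Execution trace: 'J' (finally) → 'D' (outer except ZeroDivisionError) → 'X' (after the try/except). Output: JDX

Answer: JDX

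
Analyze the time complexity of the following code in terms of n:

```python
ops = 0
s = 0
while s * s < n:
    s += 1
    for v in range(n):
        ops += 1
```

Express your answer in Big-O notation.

Each loop level contributes: √n × n. Multiplying the contributions gives O(n√n).

Answer: O(n√n)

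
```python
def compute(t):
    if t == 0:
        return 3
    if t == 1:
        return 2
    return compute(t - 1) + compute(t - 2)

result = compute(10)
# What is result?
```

Build up from base cases: compute(0)=3, compute(1)=2, compute(2)=5, compute(3)=7, compute(4)=12, compute(5)=19, compute(6)=31, ..., compute(10)=212

Answer: 212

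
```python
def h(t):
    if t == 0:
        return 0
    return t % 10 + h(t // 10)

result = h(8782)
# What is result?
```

Sum of digits of 8782: 2 + 8 + 7 + 8 = 25

Answer: 25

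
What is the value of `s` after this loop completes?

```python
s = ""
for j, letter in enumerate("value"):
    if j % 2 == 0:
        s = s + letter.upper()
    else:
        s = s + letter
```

Uppercase even positions in 'value'
`s` takes the values: "" → "V" → "Va" → "VaL" → "VaLu" → "VaLuE"

Answer: "VaLuE"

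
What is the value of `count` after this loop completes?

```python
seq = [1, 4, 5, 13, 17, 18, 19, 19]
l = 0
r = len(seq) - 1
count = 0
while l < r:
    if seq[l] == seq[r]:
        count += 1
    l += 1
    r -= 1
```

Count matching pairs from ends
`count` takes the values: 0

Answer: 0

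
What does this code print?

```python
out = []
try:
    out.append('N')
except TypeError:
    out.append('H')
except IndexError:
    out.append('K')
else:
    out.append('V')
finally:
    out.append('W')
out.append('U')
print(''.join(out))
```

Execution trace: 'N' (try body, no exception) → 'V' (else) → 'W' (finally) → 'U' (after the try/except). Output: NVWU

Answer: NVWU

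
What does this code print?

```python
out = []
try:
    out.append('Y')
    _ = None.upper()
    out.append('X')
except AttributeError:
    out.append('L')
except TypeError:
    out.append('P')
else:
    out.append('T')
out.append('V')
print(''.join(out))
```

Execution trace: 'Y' (try body) → 'L' (except AttributeError) → 'V' (after the try/except). Output: YLV

Answer: YLV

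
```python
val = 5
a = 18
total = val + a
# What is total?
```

Trace:
`val = 5` → val = 5
`a = 18` → a = 18
`total = val + a` → total = 23
So total = 23

Answer: 23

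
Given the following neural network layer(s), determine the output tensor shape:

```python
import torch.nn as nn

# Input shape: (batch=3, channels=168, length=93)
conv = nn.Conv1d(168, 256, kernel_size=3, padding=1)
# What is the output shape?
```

Input: (3, 168, 93) -> Output: (3, 256, 93)

Answer: (3, 256, 93)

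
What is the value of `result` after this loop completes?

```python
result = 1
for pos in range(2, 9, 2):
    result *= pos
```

Product of even numbers 2 to 8
`result` takes the values: 1 → 2 → 8 → 48 → 384

Answer: 384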